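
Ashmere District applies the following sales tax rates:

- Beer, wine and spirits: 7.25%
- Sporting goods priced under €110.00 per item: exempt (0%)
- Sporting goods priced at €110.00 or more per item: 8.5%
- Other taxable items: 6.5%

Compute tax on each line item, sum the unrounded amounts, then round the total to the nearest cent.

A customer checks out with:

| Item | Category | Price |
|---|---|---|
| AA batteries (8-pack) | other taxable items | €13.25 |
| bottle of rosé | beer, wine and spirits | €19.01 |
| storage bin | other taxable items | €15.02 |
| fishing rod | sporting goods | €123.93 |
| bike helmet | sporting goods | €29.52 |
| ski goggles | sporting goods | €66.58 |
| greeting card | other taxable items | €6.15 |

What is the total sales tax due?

€14.15

AA batteries (8-pack) €13.25: other taxable items → 6.5% → €0.86125
Bottle of rosé €19.01: beer, wine and spirits → 7.25% → €1.378225
Storage bin €15.02: other taxable items → 6.5% → €0.9763
Fishing rod €123.93: sporting goods, €110.00 or more → 8.5% → €10.53405
Bike helmet €29.52: sporting goods, under €110.00 → 0% → €0.00
Ski goggles €66.58: sporting goods, under €110.00 → 0% → €0.00
Greeting card €6.15: other taxable items → 6.5% → €0.39975
Unrounded tax sum = €14.149575 → €14.15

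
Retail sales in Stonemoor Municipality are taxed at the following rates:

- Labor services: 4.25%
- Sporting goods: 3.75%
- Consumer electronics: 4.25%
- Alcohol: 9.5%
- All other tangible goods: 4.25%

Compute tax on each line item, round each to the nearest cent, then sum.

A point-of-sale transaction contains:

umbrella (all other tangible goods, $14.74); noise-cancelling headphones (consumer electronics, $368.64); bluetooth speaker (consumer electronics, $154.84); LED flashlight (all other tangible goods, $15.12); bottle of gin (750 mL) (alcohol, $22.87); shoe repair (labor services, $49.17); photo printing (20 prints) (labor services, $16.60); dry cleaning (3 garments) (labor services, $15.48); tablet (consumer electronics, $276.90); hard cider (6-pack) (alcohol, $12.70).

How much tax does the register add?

Umbrella $14.74: all other tangible goods → 4.25% → $0.63
Noise-cancelling headphones $368.64: consumer electronics → 4.25% → $15.67
Bluetooth speaker $154.84: consumer electronics → 4.25% → $6.58
LED flashlight $15.12: all other tangible goods → 4.25% → $0.64
Bottle of gin (750 mL) $22.87: alcohol → 9.5% → $2.17
Shoe repair $49.17: labor services → 4.25% → $2.09
Photo printing (20 prints) $16.60: labor services → 4.25% → $0.71
Dry cleaning (3 garments) $15.48: labor services → 4.25% → $0.66
Tablet $276.90: consumer electronics → 4.25% → $11.77
Hard cider (6-pack) $12.70: alcohol → 9.5% → $1.21
Total tax = $0.63 + $15.67 + $6.58 + $0.64 + $2.17 + $2.09 + $0.71 + $0.66 + $11.77 + $1.21 = $42.13

$42.13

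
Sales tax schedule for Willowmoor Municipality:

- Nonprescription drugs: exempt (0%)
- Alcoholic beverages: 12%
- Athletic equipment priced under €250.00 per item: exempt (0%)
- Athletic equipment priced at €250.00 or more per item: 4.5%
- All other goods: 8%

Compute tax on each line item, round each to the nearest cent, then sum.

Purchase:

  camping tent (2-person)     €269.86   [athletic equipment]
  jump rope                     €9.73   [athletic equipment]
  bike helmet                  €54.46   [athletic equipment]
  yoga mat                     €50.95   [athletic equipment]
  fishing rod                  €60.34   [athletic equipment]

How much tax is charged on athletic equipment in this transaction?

€12.14

Camping tent (2-person) €269.86: athletic equipment, €250.00 or more → 4.5% → €12.14
Jump rope €9.73: athletic equipment, under €250.00 → 0% → €0.00
Bike helmet €54.46: athletic equipment, under €250.00 → 0% → €0.00
Yoga mat €50.95: athletic equipment, under €250.00 → 0% → €0.00
Fishing rod €60.34: athletic equipment, under €250.00 → 0% → €0.00
Tax on athletic equipment = €12.14 + €0.00 + €0.00 + €0.00 + €0.00 = €12.14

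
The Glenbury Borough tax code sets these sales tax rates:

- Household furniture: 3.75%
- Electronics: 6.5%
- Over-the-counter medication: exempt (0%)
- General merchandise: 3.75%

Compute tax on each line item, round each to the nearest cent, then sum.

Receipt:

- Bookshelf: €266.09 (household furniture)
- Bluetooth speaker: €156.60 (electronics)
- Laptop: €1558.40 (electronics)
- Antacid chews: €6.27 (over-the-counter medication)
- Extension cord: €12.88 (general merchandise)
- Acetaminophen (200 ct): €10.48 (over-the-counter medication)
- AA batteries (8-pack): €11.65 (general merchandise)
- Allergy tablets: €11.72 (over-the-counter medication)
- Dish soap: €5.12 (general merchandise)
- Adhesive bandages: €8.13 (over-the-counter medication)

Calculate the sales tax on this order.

Bookshelf €266.09: household furniture → 3.75% → €9.98
Bluetooth speaker €156.60: electronics → 6.5% → €10.18
Laptop €1558.40: electronics → 6.5% → €101.30
Antacid chews €6.27: over-the-counter medication → 0% → €0.00
Extension cord €12.88: general merchandise → 3.75% → €0.48
Acetaminophen (200 ct) €10.48: over-the-counter medication → 0% → €0.00
AA batteries (8-pack) €11.65: general merchandise → 3.75% → €0.44
Allergy tablets €11.72: over-the-counter medication → 0% → €0.00
Dish soap €5.12: general merchandise → 3.75% → €0.19
Adhesive bandages €8.13: over-the-counter medication → 0% → €0.00
Total tax = €9.98 + €10.18 + €101.30 + €0.48 + €0.44 + €0.19 = €122.57

€122.57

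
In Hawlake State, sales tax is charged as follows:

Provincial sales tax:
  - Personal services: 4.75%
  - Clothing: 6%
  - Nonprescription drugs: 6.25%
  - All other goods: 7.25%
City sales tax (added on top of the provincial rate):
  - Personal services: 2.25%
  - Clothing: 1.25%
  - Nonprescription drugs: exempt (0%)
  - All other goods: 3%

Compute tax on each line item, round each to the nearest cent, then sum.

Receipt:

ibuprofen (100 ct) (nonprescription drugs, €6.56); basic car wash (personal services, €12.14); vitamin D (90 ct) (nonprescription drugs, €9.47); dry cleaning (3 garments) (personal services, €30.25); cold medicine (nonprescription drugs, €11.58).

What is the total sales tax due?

Ibuprofen (100 ct) €6.56: nonprescription drugs → 6.25% + 0% city = 6.25% → €0.41
Basic car wash €12.14: personal services → 4.75% + 2.25% city = 7% → €0.85
Vitamin D (90 ct) €9.47: nonprescription drugs → 6.25% + 0% city = 6.25% → €0.59
Dry cleaning (3 garments) €30.25: personal services → 4.75% + 2.25% city = 7% → €2.12
Cold medicine €11.58: nonprescription drugs → 6.25% + 0% city = 6.25% → €0.72
Total tax = €0.41 + €0.85 + €0.59 + €2.12 + €0.72 = €4.69

€4.69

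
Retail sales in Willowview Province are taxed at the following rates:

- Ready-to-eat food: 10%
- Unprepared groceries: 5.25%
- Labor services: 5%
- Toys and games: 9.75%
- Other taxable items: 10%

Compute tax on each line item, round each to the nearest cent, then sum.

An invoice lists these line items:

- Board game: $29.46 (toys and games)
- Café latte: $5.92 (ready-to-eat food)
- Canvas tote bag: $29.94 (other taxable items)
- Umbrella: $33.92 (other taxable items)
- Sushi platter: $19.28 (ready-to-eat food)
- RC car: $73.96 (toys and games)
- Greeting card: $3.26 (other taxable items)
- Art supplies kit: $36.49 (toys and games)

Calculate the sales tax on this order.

Board game $29.46: toys and games → 9.75% → $2.87
Café latte $5.92: ready-to-eat food → 10% → $0.59
Canvas tote bag $29.94: other taxable items → 10% → $2.99
Umbrella $33.92: other taxable items → 10% → $3.39
Sushi platter $19.28: ready-to-eat food → 10% → $1.93
RC car $73.96: toys and games → 9.75% → $7.21
Greeting card $3.26: other taxable items → 10% → $0.33
Art supplies kit $36.49: toys and games → 9.75% → $3.56
Total tax = $2.87 + $0.59 + $2.99 + $3.39 + $1.93 + $7.21 + $0.33 + $3.56 = $22.87

$22.87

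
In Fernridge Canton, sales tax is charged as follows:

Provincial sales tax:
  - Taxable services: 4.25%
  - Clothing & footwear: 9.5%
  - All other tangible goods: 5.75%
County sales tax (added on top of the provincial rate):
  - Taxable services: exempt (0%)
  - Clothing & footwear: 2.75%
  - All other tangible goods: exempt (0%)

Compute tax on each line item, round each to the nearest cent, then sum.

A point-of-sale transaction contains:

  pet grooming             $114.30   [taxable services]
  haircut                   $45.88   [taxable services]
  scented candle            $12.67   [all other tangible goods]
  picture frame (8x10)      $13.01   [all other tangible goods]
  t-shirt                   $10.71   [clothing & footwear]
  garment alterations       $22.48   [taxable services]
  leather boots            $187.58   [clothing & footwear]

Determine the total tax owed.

Pet grooming $114.30: taxable services → 4.25% + 0% county = 4.25% → $4.86
Haircut $45.88: taxable services → 4.25% + 0% county = 4.25% → $1.95
Scented candle $12.67: all other tangible goods → 5.75% + 0% county = 5.75% → $0.73
Picture frame (8x10) $13.01: all other tangible goods → 5.75% + 0% county = 5.75% → $0.75
T-shirt $10.71: clothing & footwear → 9.5% + 2.75% county = 12.25% → $1.31
Garment alterations $22.48: taxable services → 4.25% + 0% county = 4.25% → $0.96
Leather boots $187.58: clothing & footwear → 9.5% + 2.75% county = 12.25% → $22.98
Total tax = $4.86 + $1.95 + $0.73 + $0.75 + $1.31 + $0.96 + $22.98 = $33.54

$33.54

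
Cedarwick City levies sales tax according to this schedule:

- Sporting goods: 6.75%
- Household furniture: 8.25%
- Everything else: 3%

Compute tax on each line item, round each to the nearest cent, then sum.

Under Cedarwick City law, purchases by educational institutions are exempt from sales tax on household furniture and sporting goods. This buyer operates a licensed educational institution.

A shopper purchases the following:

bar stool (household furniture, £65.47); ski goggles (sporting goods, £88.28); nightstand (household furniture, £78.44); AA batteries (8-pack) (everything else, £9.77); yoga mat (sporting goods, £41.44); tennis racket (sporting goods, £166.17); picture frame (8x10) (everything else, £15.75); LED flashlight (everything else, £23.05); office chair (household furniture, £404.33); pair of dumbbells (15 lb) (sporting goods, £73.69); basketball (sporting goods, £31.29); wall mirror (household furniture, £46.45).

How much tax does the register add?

£1.45

Bar stool £65.47: household furniture, buyer-exempt → 0% → £0.00
Ski goggles £88.28: sporting goods, buyer-exempt → 0% → £0.00
Nightstand £78.44: household furniture, buyer-exempt → 0% → £0.00
AA batteries (8-pack) £9.77: everything else → 3% → £0.29
Yoga mat £41.44: sporting goods, buyer-exempt → 0% → £0.00
Tennis racket £166.17: sporting goods, buyer-exempt → 0% → £0.00
Picture frame (8x10) £15.75: everything else → 3% → £0.47
LED flashlight £23.05: everything else → 3% → £0.69
Office chair £404.33: household furniture, buyer-exempt → 0% → £0.00
Pair of dumbbells (15 lb) £73.69: sporting goods, buyer-exempt → 0% → £0.00
Basketball £31.29: sporting goods, buyer-exempt → 0% → £0.00
Wall mirror £46.45: household furniture, buyer-exempt → 0% → £0.00
Total tax = £0.29 + £0.47 + £0.69 = £1.45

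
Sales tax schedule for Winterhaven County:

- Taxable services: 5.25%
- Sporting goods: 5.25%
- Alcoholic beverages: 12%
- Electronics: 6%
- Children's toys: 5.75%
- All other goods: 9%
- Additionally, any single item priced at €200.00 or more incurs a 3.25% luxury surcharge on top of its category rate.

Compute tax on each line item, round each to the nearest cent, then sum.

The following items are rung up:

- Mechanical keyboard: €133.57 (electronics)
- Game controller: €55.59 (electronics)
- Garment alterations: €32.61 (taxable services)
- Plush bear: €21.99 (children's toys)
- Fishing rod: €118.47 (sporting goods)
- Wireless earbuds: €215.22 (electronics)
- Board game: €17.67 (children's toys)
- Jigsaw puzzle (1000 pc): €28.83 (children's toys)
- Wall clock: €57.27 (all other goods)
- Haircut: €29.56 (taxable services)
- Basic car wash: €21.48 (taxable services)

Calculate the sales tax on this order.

Mechanical keyboard €133.57: electronics → 6% → €8.01
Game controller €55.59: electronics → 6% → €3.34
Garment alterations €32.61: taxable services → 5.25% → €1.71
Plush bear €21.99: children's toys → 5.75% → €1.26
Fishing rod €118.47: sporting goods → 5.25% → €6.22
Wireless earbuds €215.22: electronics → 6% + 3.25% surcharge = 9.25% → €19.91
Board game €17.67: children's toys → 5.75% → €1.02
Jigsaw puzzle (1000 pc) €28.83: children's toys → 5.75% → €1.66
Wall clock €57.27: all other goods → 9% → €5.15
Haircut €29.56: taxable services → 5.25% → €1.55
Basic car wash €21.48: taxable services → 5.25% → €1.13
Total tax = €8.01 + €3.34 + €1.71 + €1.26 + €6.22 + €19.91 + €1.02 + €1.66 + €5.15 + €1.55 + €1.13 = €50.96

€50.96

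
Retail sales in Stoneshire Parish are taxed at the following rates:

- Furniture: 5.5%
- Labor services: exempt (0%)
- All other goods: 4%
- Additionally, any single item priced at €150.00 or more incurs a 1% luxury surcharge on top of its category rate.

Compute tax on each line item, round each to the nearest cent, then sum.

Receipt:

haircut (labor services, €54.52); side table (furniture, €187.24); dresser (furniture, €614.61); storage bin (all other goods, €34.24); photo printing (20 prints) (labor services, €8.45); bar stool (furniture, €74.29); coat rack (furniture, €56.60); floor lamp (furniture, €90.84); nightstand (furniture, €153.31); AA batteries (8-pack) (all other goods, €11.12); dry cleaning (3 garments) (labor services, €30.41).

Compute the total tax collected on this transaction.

€76.10

Haircut €54.52: labor services → 0% → €0.00
Side table €187.24: furniture → 5.5% + 1% surcharge = 6.5% → €12.17
Dresser €614.61: furniture → 5.5% + 1% surcharge = 6.5% → €39.95
Storage bin €34.24: all other goods → 4% → €1.37
Photo printing (20 prints) €8.45: labor services → 0% → €0.00
Bar stool €74.29: furniture → 5.5% → €4.09
Coat rack €56.60: furniture → 5.5% → €3.11
Floor lamp €90.84: furniture → 5.5% → €5.00
Nightstand €153.31: furniture → 5.5% + 1% surcharge = 6.5% → €9.97
AA batteries (8-pack) €11.12: all other goods → 4% → €0.44
Dry cleaning (3 garments) €30.41: labor services → 0% → €0.00
Total tax = €12.17 + €39.95 + €1.37 + €4.09 + €3.11 + €5.00 + €9.97 + €0.44 = €76.10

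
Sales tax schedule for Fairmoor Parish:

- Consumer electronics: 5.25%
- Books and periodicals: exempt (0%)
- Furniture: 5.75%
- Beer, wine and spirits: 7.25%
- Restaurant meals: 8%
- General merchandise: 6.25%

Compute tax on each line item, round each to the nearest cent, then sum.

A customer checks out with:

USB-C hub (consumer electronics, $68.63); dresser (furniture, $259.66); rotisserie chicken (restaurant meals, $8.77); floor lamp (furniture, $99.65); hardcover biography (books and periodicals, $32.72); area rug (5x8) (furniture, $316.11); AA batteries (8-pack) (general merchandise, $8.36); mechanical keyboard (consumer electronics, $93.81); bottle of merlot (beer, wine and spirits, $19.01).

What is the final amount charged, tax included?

USB-C hub $68.63: consumer electronics → 5.25% → $3.60
Dresser $259.66: furniture → 5.75% → $14.93
Rotisserie chicken $8.77: restaurant meals → 8% → $0.70
Floor lamp $99.65: furniture → 5.75% → $5.73
Hardcover biography $32.72: books and periodicals → 0% → $0.00
Area rug (5x8) $316.11: furniture → 5.75% → $18.18
AA batteries (8-pack) $8.36: general merchandise → 6.25% → $0.52
Mechanical keyboard $93.81: consumer electronics → 5.25% → $4.93
Bottle of merlot $19.01: beer, wine and spirits → 7.25% → $1.38
Subtotal = $906.72; tax = $49.97; total due = $956.69

$956.69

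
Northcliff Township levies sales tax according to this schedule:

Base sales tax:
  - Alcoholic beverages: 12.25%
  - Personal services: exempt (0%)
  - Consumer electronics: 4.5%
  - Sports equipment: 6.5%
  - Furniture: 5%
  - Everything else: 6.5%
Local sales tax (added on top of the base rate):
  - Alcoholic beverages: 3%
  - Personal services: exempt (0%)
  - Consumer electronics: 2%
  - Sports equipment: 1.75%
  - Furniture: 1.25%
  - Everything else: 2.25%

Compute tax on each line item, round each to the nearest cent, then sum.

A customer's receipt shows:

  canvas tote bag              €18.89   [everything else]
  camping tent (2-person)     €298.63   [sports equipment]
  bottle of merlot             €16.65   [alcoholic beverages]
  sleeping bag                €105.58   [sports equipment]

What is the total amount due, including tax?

€477.29

Canvas tote bag €18.89: everything else → 6.5% + 2.25% local = 8.75% → €1.65
Camping tent (2-person) €298.63: sports equipment → 6.5% + 1.75% local = 8.25% → €24.64
Bottle of merlot €16.65: alcoholic beverages → 12.25% + 3% local = 15.25% → €2.54
Sleeping bag €105.58: sports equipment → 6.5% + 1.75% local = 8.25% → €8.71
Subtotal = €439.75; tax = €37.54; total due = €477.29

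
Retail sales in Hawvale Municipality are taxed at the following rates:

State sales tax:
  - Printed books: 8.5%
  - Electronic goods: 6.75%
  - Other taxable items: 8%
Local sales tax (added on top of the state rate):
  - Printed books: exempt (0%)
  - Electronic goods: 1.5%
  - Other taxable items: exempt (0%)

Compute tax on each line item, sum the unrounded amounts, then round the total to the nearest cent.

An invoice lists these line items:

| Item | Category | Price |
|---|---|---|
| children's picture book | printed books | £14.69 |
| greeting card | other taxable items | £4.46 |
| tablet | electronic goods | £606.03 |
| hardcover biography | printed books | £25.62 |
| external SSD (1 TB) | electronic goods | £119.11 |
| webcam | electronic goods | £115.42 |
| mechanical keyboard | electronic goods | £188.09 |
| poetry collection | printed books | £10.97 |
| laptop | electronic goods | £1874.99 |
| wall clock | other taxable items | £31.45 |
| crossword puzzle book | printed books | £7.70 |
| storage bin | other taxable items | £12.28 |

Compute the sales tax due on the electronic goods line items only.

£239.55

Tablet £606.03: electronic goods → 6.75% + 1.5% local = 8.25% → £49.997475
External SSD (1 TB) £119.11: electronic goods → 6.75% + 1.5% local = 8.25% → £9.826575
Webcam £115.42: electronic goods → 6.75% + 1.5% local = 8.25% → £9.52215
Mechanical keyboard £188.09: electronic goods → 6.75% + 1.5% local = 8.25% → £15.517425
Laptop £1874.99: electronic goods → 6.75% + 1.5% local = 8.25% → £154.686675
Tax on electronic goods: unrounded sum = £239.5503 → £239.55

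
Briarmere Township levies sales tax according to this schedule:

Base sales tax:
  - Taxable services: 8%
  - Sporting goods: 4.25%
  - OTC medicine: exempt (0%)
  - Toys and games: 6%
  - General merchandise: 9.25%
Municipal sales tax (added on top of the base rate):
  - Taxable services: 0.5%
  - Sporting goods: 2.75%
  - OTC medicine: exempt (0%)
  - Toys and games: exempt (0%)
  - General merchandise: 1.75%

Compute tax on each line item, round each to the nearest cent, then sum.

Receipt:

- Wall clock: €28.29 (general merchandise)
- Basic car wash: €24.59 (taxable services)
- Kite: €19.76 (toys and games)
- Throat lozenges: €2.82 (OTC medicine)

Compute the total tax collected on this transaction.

Wall clock €28.29: general merchandise → 9.25% + 1.75% municipal = 11% → €3.11
Basic car wash €24.59: taxable services → 8% + 0.5% municipal = 8.5% → €2.09
Kite €19.76: toys and games → 6% + 0% municipal = 6% → €1.19
Throat lozenges €2.82: OTC medicine → 0% + 0% municipal = 0% → €0.00
Total tax = €3.11 + €2.09 + €1.19 = €6.39

€6.39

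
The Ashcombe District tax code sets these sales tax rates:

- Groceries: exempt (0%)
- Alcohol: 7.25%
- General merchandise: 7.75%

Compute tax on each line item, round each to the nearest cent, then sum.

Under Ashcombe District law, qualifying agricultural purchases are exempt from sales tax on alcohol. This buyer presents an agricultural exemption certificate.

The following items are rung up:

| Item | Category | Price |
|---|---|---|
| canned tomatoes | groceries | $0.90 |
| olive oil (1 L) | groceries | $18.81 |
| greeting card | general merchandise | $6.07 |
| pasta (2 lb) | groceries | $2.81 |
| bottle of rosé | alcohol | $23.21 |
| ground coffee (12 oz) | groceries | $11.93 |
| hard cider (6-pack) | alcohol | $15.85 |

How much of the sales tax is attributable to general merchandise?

$0.47

Greeting card $6.07: general merchandise → 7.75% → $0.47
Tax on general merchandise = $0.47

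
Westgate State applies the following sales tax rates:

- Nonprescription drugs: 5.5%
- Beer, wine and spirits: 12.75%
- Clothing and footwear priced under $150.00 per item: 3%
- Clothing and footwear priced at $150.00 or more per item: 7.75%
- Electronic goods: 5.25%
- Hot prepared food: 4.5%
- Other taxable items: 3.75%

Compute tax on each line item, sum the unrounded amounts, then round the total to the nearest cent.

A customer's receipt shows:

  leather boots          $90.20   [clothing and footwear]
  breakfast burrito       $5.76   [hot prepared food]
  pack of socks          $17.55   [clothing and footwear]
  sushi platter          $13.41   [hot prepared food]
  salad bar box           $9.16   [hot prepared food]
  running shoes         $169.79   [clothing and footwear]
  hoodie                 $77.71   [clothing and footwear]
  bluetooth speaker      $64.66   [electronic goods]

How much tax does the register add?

Leather boots $90.20: clothing and footwear, under $150.00 → 3% → $2.706
Breakfast burrito $5.76: hot prepared food → 4.5% → $0.2592
Pack of socks $17.55: clothing and footwear, under $150.00 → 3% → $0.5265
Sushi platter $13.41: hot prepared food → 4.5% → $0.60345
Salad bar box $9.16: hot prepared food → 4.5% → $0.4122
Running shoes $169.79: clothing and footwear, $150.00 or more → 7.75% → $13.158725
Hoodie $77.71: clothing and footwear, under $150.00 → 3% → $2.3313
Bluetooth speaker $64.66: electronic goods → 5.25% → $3.39465
Unrounded tax sum = $23.392025 → $23.39

$23.39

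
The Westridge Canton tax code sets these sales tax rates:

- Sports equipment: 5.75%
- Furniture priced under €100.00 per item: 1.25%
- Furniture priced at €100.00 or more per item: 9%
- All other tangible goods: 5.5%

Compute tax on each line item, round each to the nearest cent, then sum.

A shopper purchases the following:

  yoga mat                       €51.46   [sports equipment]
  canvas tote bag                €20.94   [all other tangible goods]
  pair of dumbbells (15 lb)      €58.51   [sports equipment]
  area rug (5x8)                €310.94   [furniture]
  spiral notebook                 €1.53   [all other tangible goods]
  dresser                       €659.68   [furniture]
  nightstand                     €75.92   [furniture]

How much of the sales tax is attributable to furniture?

€88.30

Area rug (5x8) €310.94: furniture, €100.00 or more → 9% → €27.98
Dresser €659.68: furniture, €100.00 or more → 9% → €59.37
Nightstand €75.92: furniture, under €100.00 → 1.25% → €0.95
Tax on furniture = €27.98 + €59.37 + €0.95 = €88.30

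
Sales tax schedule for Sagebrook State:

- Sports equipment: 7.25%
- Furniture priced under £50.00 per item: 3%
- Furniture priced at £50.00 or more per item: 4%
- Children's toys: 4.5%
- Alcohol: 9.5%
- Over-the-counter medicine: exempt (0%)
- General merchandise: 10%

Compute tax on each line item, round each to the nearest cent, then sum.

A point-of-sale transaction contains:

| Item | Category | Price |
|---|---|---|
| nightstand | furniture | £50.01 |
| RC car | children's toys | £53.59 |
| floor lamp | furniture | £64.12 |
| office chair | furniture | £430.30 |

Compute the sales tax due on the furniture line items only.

£21.77

Nightstand £50.01: furniture, £50.00 or more → 4% → £2.00
Floor lamp £64.12: furniture, £50.00 or more → 4% → £2.56
Office chair £430.30: furniture, £50.00 or more → 4% → £17.21
Tax on furniture = £2.00 + £2.56 + £17.21 = £21.77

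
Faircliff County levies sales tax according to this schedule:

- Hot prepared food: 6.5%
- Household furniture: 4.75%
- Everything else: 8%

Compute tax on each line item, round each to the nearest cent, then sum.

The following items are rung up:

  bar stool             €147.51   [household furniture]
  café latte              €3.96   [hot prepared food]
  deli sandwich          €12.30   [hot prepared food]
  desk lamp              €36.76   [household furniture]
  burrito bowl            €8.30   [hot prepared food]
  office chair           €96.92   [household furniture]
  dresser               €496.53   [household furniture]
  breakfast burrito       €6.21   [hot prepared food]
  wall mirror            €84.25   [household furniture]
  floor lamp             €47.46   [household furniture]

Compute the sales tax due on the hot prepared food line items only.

Café latte €3.96: hot prepared food → 6.5% → €0.26
Deli sandwich €12.30: hot prepared food → 6.5% → €0.80
Burrito bowl €8.30: hot prepared food → 6.5% → €0.54
Breakfast burrito €6.21: hot prepared food → 6.5% → €0.40
Tax on hot prepared food = €0.26 + €0.80 + €0.54 + €0.40 = €2.00

€2.00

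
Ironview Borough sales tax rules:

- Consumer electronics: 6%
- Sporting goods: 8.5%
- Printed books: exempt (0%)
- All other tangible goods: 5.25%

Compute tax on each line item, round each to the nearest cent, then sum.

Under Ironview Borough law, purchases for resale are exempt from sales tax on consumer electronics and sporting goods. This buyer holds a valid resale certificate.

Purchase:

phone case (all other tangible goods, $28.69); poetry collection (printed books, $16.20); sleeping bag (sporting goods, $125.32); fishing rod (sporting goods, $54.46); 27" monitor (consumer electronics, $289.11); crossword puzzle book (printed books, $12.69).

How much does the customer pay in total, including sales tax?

$527.98

Phone case $28.69: all other tangible goods → 5.25% → $1.51
Poetry collection $16.20: printed books → 0% → $0.00
Sleeping bag $125.32: sporting goods, buyer-exempt → 0% → $0.00
Fishing rod $54.46: sporting goods, buyer-exempt → 0% → $0.00
27" monitor $289.11: consumer electronics, buyer-exempt → 0% → $0.00
Crossword puzzle book $12.69: printed books → 0% → $0.00
Subtotal = $526.47; tax = $1.51; total due = $527.98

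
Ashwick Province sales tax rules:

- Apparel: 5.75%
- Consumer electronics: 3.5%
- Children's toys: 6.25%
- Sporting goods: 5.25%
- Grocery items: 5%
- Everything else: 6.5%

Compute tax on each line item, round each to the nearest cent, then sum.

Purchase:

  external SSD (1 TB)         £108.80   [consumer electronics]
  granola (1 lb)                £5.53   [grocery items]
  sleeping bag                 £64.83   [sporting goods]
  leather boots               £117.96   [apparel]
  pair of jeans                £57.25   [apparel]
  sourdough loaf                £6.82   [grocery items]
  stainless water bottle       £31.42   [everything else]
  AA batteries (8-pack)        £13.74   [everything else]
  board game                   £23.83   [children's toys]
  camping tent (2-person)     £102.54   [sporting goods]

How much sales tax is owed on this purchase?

£27.70

External SSD (1 TB) £108.80: consumer electronics → 3.5% → £3.81
Granola (1 lb) £5.53: grocery items → 5% → £0.28
Sleeping bag £64.83: sporting goods → 5.25% → £3.40
Leather boots £117.96: apparel → 5.75% → £6.78
Pair of jeans £57.25: apparel → 5.75% → £3.29
Sourdough loaf £6.82: grocery items → 5% → £0.34
Stainless water bottle £31.42: everything else → 6.5% → £2.04
AA batteries (8-pack) £13.74: everything else → 6.5% → £0.89
Board game £23.83: children's toys → 6.25% → £1.49
Camping tent (2-person) £102.54: sporting goods → 5.25% → £5.38
Total tax = £3.81 + £0.28 + £3.40 + £6.78 + £3.29 + £0.34 + £2.04 + £0.89 + £1.49 + £5.38 = £27.70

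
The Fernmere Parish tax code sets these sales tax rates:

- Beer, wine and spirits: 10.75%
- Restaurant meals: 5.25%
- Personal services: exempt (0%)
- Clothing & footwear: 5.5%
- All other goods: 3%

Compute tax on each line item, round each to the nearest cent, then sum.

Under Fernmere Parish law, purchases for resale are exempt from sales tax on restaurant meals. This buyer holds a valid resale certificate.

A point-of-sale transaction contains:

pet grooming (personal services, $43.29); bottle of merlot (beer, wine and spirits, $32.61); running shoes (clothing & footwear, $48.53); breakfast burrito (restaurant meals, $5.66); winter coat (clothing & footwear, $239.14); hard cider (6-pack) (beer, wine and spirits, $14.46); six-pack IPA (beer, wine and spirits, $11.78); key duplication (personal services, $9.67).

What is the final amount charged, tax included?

Pet grooming $43.29: personal services → 0% → $0.00
Bottle of merlot $32.61: beer, wine and spirits → 10.75% → $3.51
Running shoes $48.53: clothing & footwear → 5.5% → $2.67
Breakfast burrito $5.66: restaurant meals, buyer-exempt → 0% → $0.00
Winter coat $239.14: clothing & footwear → 5.5% → $13.15
Hard cider (6-pack) $14.46: beer, wine and spirits → 10.75% → $1.55
Six-pack IPA $11.78: beer, wine and spirits → 10.75% → $1.27
Key duplication $9.67: personal services → 0% → $0.00
Subtotal = $405.14; tax = $22.15; total due = $427.29

$427.29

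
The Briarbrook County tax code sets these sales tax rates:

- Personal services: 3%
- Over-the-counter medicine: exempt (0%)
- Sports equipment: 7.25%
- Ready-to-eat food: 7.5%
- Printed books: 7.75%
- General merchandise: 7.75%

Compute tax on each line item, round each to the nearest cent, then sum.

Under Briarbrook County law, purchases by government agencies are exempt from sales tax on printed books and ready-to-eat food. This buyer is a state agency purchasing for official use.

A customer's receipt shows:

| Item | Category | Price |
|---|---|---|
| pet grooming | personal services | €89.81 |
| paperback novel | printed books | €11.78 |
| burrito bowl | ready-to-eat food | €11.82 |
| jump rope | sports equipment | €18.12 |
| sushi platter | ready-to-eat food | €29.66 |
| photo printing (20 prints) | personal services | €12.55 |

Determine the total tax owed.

Pet grooming €89.81: personal services → 3% → €2.69
Paperback novel €11.78: printed books, buyer-exempt → 0% → €0.00
Burrito bowl €11.82: ready-to-eat food, buyer-exempt → 0% → €0.00
Jump rope €18.12: sports equipment → 7.25% → €1.31
Sushi platter €29.66: ready-to-eat food, buyer-exempt → 0% → €0.00
Photo printing (20 prints) €12.55: personal services → 3% → €0.38
Total tax = €2.69 + €1.31 + €0.38 = €4.38

€4.38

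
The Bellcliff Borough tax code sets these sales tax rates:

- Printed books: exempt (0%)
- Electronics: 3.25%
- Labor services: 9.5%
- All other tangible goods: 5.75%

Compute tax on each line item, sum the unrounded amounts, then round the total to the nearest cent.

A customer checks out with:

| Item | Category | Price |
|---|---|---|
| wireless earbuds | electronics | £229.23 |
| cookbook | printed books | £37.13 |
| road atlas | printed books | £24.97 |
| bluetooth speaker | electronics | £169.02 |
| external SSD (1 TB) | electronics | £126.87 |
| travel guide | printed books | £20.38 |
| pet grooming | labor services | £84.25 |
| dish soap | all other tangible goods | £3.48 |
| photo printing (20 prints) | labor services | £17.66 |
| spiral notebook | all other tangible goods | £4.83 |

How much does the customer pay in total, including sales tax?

Wireless earbuds £229.23: electronics → 3.25% → £7.449975
Cookbook £37.13: printed books → 0% → £0.00
Road atlas £24.97: printed books → 0% → £0.00
Bluetooth speaker £169.02: electronics → 3.25% → £5.49315
External SSD (1 TB) £126.87: electronics → 3.25% → £4.123275
Travel guide £20.38: printed books → 0% → £0.00
Pet grooming £84.25: labor services → 9.5% → £8.00375
Dish soap £3.48: all other tangible goods → 5.75% → £0.2001
Photo printing (20 prints) £17.66: labor services → 9.5% → £1.6777
Spiral notebook £4.83: all other tangible goods → 5.75% → £0.277725
Subtotal = £717.82; unrounded tax = £27.225675 → £27.23; total due = £745.05

£745.05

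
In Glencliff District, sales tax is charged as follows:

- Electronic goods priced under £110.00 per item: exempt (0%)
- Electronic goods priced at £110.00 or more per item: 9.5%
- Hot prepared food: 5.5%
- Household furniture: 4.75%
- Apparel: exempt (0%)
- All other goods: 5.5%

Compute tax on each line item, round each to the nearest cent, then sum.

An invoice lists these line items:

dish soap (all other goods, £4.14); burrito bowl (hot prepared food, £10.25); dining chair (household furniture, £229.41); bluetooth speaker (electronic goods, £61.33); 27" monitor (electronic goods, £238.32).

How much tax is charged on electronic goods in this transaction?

Bluetooth speaker £61.33: electronic goods, under £110.00 → 0% → £0.00
27" monitor £238.32: electronic goods, £110.00 or more → 9.5% → £22.64
Tax on electronic goods = £0.00 + £22.64 = £22.64

£22.64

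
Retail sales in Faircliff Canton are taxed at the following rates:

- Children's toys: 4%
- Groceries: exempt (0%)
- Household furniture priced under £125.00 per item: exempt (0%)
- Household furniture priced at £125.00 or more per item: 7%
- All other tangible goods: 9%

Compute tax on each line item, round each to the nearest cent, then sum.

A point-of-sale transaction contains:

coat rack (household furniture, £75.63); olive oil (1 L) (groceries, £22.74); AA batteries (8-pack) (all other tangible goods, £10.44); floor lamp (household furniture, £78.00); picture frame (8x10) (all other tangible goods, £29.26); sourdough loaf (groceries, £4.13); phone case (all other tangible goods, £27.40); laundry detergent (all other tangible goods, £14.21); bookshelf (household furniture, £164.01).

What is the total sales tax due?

Coat rack £75.63: household furniture, under £125.00 → 0% → £0.00
Olive oil (1 L) £22.74: groceries → 0% → £0.00
AA batteries (8-pack) £10.44: all other tangible goods → 9% → £0.94
Floor lamp £78.00: household furniture, under £125.00 → 0% → £0.00
Picture frame (8x10) £29.26: all other tangible goods → 9% → £2.63
Sourdough loaf £4.13: groceries → 0% → £0.00
Phone case £27.40: all other tangible goods → 9% → £2.47
Laundry detergent £14.21: all other tangible goods → 9% → £1.28
Bookshelf £164.01: household furniture, £125.00 or more → 7% → £11.48
Total tax = £0.94 + £2.63 + £2.47 + £1.28 + £11.48 = £18.80

£18.80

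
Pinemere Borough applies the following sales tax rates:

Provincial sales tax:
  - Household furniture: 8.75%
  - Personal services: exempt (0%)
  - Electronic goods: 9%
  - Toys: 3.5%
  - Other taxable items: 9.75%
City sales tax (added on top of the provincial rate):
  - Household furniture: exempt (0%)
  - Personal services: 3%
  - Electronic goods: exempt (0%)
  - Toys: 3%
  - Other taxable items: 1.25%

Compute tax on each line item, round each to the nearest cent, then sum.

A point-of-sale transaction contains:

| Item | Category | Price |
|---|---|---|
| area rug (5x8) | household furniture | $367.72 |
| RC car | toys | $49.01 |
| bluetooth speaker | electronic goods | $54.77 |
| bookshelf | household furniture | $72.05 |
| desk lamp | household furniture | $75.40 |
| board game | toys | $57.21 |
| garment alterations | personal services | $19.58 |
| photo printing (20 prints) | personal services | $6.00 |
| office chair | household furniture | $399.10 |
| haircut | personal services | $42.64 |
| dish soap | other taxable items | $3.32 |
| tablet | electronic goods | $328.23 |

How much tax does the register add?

$123.80

Area rug (5x8) $367.72: household furniture → 8.75% + 0% city = 8.75% → $32.18
RC car $49.01: toys → 3.5% + 3% city = 6.5% → $3.19
Bluetooth speaker $54.77: electronic goods → 9% + 0% city = 9% → $4.93
Bookshelf $72.05: household furniture → 8.75% + 0% city = 8.75% → $6.30
Desk lamp $75.40: household furniture → 8.75% + 0% city = 8.75% → $6.60
Board game $57.21: toys → 3.5% + 3% city = 6.5% → $3.72
Garment alterations $19.58: personal services → 0% + 3% city = 3% → $0.59
Photo printing (20 prints) $6.00: personal services → 0% + 3% city = 3% → $0.18
Office chair $399.10: household furniture → 8.75% + 0% city = 8.75% → $34.92
Haircut $42.64: personal services → 0% + 3% city = 3% → $1.28
Dish soap $3.32: other taxable items → 9.75% + 1.25% city = 11% → $0.37
Tablet $328.23: electronic goods → 9% + 0% city = 9% → $29.54
Total tax = $32.18 + $3.19 + $4.93 + $6.30 + $6.60 + $3.72 + $0.59 + $0.18 + $34.92 + $1.28 + $0.37 + $29.54 = $123.80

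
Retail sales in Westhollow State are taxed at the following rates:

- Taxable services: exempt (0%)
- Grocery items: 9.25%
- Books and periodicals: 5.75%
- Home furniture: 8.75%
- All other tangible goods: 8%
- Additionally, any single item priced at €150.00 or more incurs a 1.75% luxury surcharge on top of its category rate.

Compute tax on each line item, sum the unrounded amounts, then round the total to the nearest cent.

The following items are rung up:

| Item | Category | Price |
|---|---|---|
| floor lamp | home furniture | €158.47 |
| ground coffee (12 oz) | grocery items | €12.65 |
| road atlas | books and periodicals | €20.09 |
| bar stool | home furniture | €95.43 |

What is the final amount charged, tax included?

€313.95

Floor lamp €158.47: home furniture → 8.75% + 1.75% surcharge = 10.5% → €16.63935
Ground coffee (12 oz) €12.65: grocery items → 9.25% → €1.170125
Road atlas €20.09: books and periodicals → 5.75% → €1.155175
Bar stool €95.43: home furniture → 8.75% → €8.350125
Subtotal = €286.64; unrounded tax = €27.314775 → €27.31; total due = €313.95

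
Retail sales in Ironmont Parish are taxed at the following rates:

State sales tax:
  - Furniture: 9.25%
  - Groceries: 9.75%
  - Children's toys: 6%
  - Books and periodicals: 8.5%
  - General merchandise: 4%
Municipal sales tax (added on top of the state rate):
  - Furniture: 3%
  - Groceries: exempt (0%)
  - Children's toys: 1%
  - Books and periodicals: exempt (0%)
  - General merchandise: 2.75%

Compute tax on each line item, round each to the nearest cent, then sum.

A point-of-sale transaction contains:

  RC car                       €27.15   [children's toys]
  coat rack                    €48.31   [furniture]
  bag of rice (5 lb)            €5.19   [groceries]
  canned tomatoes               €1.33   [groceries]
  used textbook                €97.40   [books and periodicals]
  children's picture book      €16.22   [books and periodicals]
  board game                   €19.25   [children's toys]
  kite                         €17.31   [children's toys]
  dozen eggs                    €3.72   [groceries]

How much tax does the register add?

RC car €27.15: children's toys → 6% + 1% municipal = 7% → €1.90
Coat rack €48.31: furniture → 9.25% + 3% municipal = 12.25% → €5.92
Bag of rice (5 lb) €5.19: groceries → 9.75% + 0% municipal = 9.75% → €0.51
Canned tomatoes €1.33: groceries → 9.75% + 0% municipal = 9.75% → €0.13
Used textbook €97.40: books and periodicals → 8.5% + 0% municipal = 8.5% → €8.28
Children's picture book €16.22: books and periodicals → 8.5% + 0% municipal = 8.5% → €1.38
Board game €19.25: children's toys → 6% + 1% municipal = 7% → €1.35
Kite €17.31: children's toys → 6% + 1% municipal = 7% → €1.21
Dozen eggs €3.72: groceries → 9.75% + 0% municipal = 9.75% → €0.36
Total tax = €1.90 + €5.92 + €0.51 + €0.13 + €8.28 + €1.38 + €1.35 + €1.21 + €0.36 = €21.04

€21.04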